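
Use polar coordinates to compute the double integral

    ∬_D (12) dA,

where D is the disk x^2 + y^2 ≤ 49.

The region D is 0 ≤ r ≤ 7, 0 ≤ θ ≤ 2π in polar coordinates, where x = r cos(θ), y = r sin(θ), and dA = r dr dθ.

Under the substitution, the integrand becomes 12, so

    ∬_D (12) dA = ∫_{0}^{2π} ∫_{0}^{7} (12) · r dr dθ.

Inner integral (in r): ∫_{0}^{7} (12) · r dr = 294.

Outer integral (in θ): ∫_{0}^{2π} (294) dθ = 588π.

Therefore ∬_D (12) dA = 588π.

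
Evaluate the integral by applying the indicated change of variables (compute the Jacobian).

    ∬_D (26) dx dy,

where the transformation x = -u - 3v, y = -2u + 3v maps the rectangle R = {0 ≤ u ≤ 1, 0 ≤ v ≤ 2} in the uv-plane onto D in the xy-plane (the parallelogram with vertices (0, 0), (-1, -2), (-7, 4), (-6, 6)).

Compute the Jacobian determinant of (x, y) with respect to (u, v):

    ∂(x,y)/∂(u,v) = | -1  -3 | = (-1)(3) - (-3)(-2) = -9.
                   | -2  3 |

Its absolute value is |J| = 9 (the area scaling factor).

Substituting x = -u - 3v, y = -2u + 3v into the integrand,

    26 → 26,

so the integral becomes

    ∬_R (26) · |J| du dv = ∫_0^1 ∫_0^2 (234) dv du.

Inner (v): 468.
Outer (u): 468.

Therefore ∬_D (26) dx dy = 468.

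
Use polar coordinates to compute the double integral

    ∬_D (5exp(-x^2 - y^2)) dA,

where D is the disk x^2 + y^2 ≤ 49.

The region D is 0 ≤ r ≤ 7, 0 ≤ θ ≤ 2π in polar coordinates, where x = r cos(θ), y = r sin(θ), and dA = r dr dθ.

Under the substitution, the integrand becomes 5exp(-r^2), so

    ∬_D (5exp(-x^2 - y^2)) dA = ∫_{0}^{2π} ∫_{0}^{7} (5exp(-r^2)) · r dr dθ.

Inner integral (in r): ∫_{0}^{7} (5exp(-r^2)) · r dr = 5/2 - 5exp(-49)/2.

Outer integral (in θ): ∫_{0}^{2π} (5/2 - 5exp(-49)/2) dθ = -5π exp(-49) + 5π.

Therefore ∬_D (5exp(-x^2 - y^2)) dA = -5π exp(-49) + 5π.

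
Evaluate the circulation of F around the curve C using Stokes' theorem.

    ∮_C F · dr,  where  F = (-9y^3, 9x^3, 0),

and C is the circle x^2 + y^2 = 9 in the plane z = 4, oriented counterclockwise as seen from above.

Let S be the flat disk x^2 + y^2 ≤ 9 in the plane z = 4, with upward unit normal n̂ = ẑ. By Stokes' theorem,

    ∮_C F · dr = ∬_S (∇ × F) · n̂ dS = ∬_D (curl F)_z dA,

where D is the disk x^2 + y^2 ≤ 9.

Compute the curl of F = (-9y^3, 9x^3, 0):
    (∇ × F)_x = ∂F_z/∂y - ∂F_y/∂z = 0,
    (∇ × F)_y = ∂F_x/∂z - ∂F_z/∂x = 0,
    (∇ × F)_z = ∂F_y/∂x - ∂F_x/∂y = 27x^2 + 27y^2.

On z = 4, (curl F)_z = 27x^2 + 27y^2.

Convert to polar (x = r cos θ, y = r sin θ, dA = r dr dθ); the integrand becomes 27r^2, so

    ∬_D (curl F)_z dA = ∫_0^{2π} ∫_0^{3} (27r^2) · r dr dθ.

Inner (r from 0 to 3): 2187/4.
Outer (θ from 0 to 2π): 2187π/2.

Therefore ∮_C F · dr = 2187π/2.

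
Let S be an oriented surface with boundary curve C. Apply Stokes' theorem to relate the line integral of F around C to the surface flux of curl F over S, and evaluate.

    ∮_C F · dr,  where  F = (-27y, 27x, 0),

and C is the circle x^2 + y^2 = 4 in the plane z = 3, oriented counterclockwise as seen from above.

Let S be the flat disk x^2 + y^2 ≤ 4 in the plane z = 3, with upward unit normal n̂ = ẑ. By Stokes' theorem,

    ∮_C F · dr = ∬_S (∇ × F) · n̂ dS = ∬_D (curl F)_z dA,

where D is the disk x^2 + y^2 ≤ 4.

Compute the curl of F = (-27y, 27x, 0):
    (∇ × F)_x = ∂F_z/∂y - ∂F_y/∂z = 0,
    (∇ × F)_y = ∂F_x/∂z - ∂F_z/∂x = 0,
    (∇ × F)_z = ∂F_y/∂x - ∂F_x/∂y = 54.

On z = 3, (curl F)_z = 54.

Convert to polar (x = r cos θ, y = r sin θ, dA = r dr dθ); the integrand becomes 54, so

    ∬_D (curl F)_z dA = ∫_0^{2π} ∫_0^{2} (54) · r dr dθ.

Inner (r from 0 to 2): 108.
Outer (θ from 0 to 2π): 216π.

Therefore ∮_C F · dr = 216π.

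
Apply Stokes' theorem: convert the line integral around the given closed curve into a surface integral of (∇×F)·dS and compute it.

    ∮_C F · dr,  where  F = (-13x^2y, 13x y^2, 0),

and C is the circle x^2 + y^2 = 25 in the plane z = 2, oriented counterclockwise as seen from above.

Let S be the flat disk x^2 + y^2 ≤ 25 in the plane z = 2, with upward unit normal n̂ = ẑ. By Stokes' theorem,

    ∮_C F · dr = ∬_S (∇ × F) · n̂ dS = ∬_D (curl F)_z dA,

where D is the disk x^2 + y^2 ≤ 25.

Compute the curl of F = (-13x^2y, 13x y^2, 0):
    (∇ × F)_x = ∂F_z/∂y - ∂F_y/∂z = 0,
    (∇ × F)_y = ∂F_x/∂z - ∂F_z/∂x = 0,
    (∇ × F)_z = ∂F_y/∂x - ∂F_x/∂y = 13x^2 + 13y^2.

On z = 2, (curl F)_z = 13x^2 + 13y^2.

Convert to polar (x = r cos θ, y = r sin θ, dA = r dr dθ); the integrand becomes 13r^2, so

    ∬_D (curl F)_z dA = ∫_0^{2π} ∫_0^{5} (13r^2) · r dr dθ.

Inner (r from 0 to 5): 8125/4.
Outer (θ from 0 to 2π): 8125π/2.

Therefore ∮_C F · dr = 8125π/2.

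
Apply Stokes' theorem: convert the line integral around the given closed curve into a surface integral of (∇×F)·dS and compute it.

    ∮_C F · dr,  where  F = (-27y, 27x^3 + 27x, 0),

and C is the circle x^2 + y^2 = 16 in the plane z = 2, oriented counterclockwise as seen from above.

Let S be the flat disk x^2 + y^2 ≤ 16 in the plane z = 2, with upward unit normal n̂ = ẑ. By Stokes' theorem,

    ∮_C F · dr = ∬_S (∇ × F) · n̂ dS = ∬_D (curl F)_z dA,

where D is the disk x^2 + y^2 ≤ 16.

Compute the curl of F = (-27y, 27x^3 + 27x, 0):
    (∇ × F)_x = ∂F_z/∂y - ∂F_y/∂z = 0,
    (∇ × F)_y = ∂F_x/∂z - ∂F_z/∂x = 0,
    (∇ × F)_z = ∂F_y/∂x - ∂F_x/∂y = 81x^2 + 54.

On z = 2, (curl F)_z = 81x^2 + 54.

Convert to polar (x = r cos θ, y = r sin θ, dA = r dr dθ); the integrand becomes 81r^2cos(θ)^2 + 54, so

    ∬_D (curl F)_z dA = ∫_0^{2π} ∫_0^{4} (81r^2cos(θ)^2 + 54) · r dr dθ.

Inner (r from 0 to 4): 5184cos(θ)^2 + 432.
Outer (θ from 0 to 2π): 6048π.

Therefore ∮_C F · dr = 6048π.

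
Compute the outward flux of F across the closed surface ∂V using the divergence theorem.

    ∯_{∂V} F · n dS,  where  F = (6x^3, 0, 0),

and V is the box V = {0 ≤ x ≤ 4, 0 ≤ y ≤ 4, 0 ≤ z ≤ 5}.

By the divergence theorem,

    ∯_{∂V} F · n dS = ∭_V (∇ · F) dV.

Compute the divergence:
    ∇ · F = ∂F_x/∂x + ∂F_y/∂y + ∂F_z/∂z = 18x^2 + 0 + 0 = 18x^2.

V is a rectangular box, so dV = dx dy dz with 0 ≤ x ≤ 4, 0 ≤ y ≤ 4, 0 ≤ z ≤ 5.

Integrate (18x^2) over V as an iterated integral:

    ∭_V (∇·F) dV = ∫_0^{4} ∫_0^{4} ∫_0^{5} (18x^2) dz dy dx.

Inner (z from 0 to 5): 90x^2.
Middle (y from 0 to 4): 360x^2.
Outer (x from 0 to 4): 7680.

Therefore ∯_{∂V} F · n dS = 7680.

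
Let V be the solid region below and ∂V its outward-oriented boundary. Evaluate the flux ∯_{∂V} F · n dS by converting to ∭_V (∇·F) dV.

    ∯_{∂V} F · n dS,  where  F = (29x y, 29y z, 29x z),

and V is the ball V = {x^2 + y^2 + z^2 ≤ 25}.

By the divergence theorem,

    ∯_{∂V} F · n dS = ∭_V (∇ · F) dV.

Compute the divergence:
    ∇ · F = ∂F_x/∂x + ∂F_y/∂y + ∂F_z/∂z = 29y + 29z + 29x = 29x + 29y + 29z.

In spherical coordinates, x = ρ sin(φ) cos(θ), y = ρ sin(φ) sin(θ), z = ρ cos(φ), dV = ρ^2 sin(φ) dρ dφ dθ, with 0 ≤ ρ ≤ 5, 0 ≤ φ ≤ π, 0 ≤ θ ≤ 2π.

The integrand, after substitution and multiplying by the volume element, becomes (29ρ (sqrt(2)sin(φ)sin(θ + π/4) + cos(φ))) · ρ^2 sin(φ), so

    ∭_V (∇·F) dV = ∫_0^{2π} ∫_0^{π} ∫_0^{5} (29ρ (sqrt(2)sin(φ)sin(θ + π/4) + cos(φ))) · ρ^2 sin(φ) dρ dφ dθ.

Inner (ρ from 0 to 5): 18125(sqrt(2)sin(φ)sin(θ + π/4) + cos(φ))sin(φ)/4.
Middle (φ from 0 to π): 18125sqrt(2)π sin(θ + π/4)/8.
Outer (θ from 0 to 2π): 0.

Therefore ∯_{∂V} F · n dS = 0.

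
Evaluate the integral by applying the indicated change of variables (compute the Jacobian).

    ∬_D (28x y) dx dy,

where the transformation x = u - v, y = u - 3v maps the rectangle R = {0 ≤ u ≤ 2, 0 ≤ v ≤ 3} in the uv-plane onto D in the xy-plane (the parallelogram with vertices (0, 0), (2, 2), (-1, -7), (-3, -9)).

Compute the Jacobian determinant of (x, y) with respect to (u, v):

    ∂(x,y)/∂(u,v) = | 1  -1 | = (1)(-3) - (-1)(1) = -2.
                   | 1  -3 |

Its absolute value is |J| = 2 (the area scaling factor).

Substituting x = u - v, y = u - 3v into the integrand,

    28x y → 28u^2 - 112u v + 84v^2,

so the integral becomes

    ∬_R (28u^2 - 112u v + 84v^2) · |J| du dv = ∫_0^2 ∫_0^3 (56u^2 - 224u v + 168v^2) dv du.

Inner (v): 168u^2 - 1008u + 1512.
Outer (u): 1456.

Therefore ∬_D (28x y) dx dy = 1456.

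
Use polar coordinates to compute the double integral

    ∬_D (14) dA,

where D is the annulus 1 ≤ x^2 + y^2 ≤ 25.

The region D is 1 ≤ r ≤ 5, 0 ≤ θ ≤ 2π in polar coordinates, where x = r cos(θ), y = r sin(θ), and dA = r dr dθ.

Under the substitution, the integrand becomes 14, so

    ∬_D (14) dA = ∫_{0}^{2π} ∫_{1}^{5} (14) · r dr dθ.

Inner integral (in r): ∫_{1}^{5} (14) · r dr = 168.

Outer integral (in θ): ∫_{0}^{2π} (168) dθ = 336π.

Therefore ∬_D (14) dA = 336π.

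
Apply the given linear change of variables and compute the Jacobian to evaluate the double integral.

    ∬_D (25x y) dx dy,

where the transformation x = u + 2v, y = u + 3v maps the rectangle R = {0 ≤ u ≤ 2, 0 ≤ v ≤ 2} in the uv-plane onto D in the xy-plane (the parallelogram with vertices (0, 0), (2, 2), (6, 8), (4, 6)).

Compute the Jacobian determinant of (x, y) with respect to (u, v):

    ∂(x,y)/∂(u,v) = | 1  2 | = (1)(3) - (2)(1) = 1.
                   | 1  3 |

Its absolute value is |J| = 1 (the area scaling factor).

Substituting x = u + 2v, y = u + 3v into the integrand,

    25x y → 25u^2 + 125u v + 150v^2,

so the integral becomes

    ∬_R (25u^2 + 125u v + 150v^2) · |J| du dv = ∫_0^2 ∫_0^2 (25u^2 + 125u v + 150v^2) dv du.

Inner (v): 50u^2 + 250u + 400.
Outer (u): 4300/3.

Therefore ∬_D (25x y) dx dy = 4300/3.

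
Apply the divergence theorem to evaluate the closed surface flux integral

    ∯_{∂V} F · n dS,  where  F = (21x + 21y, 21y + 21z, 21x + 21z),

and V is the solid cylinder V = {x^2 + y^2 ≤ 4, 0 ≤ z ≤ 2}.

By the divergence theorem,

    ∯_{∂V} F · n dS = ∭_V (∇ · F) dV.

Compute the divergence:
    ∇ · F = ∂F_x/∂x + ∂F_y/∂y + ∂F_z/∂z = 21 + 21 + 21 = 63.

In cylindrical coordinates, x = r cos(θ), y = r sin(θ), z = z, dV = r dr dθ dz, with 0 ≤ r ≤ 2, 0 ≤ θ ≤ 2π, 0 ≤ z ≤ 2.

The integrand, after substitution and multiplying by the volume element, becomes (63) · r, so

    ∭_V (∇·F) dV = ∫_0^{2π} ∫_0^{2} ∫_0^{2} (63) · r dz dr dθ.

Inner (z from 0 to 2): 126r.
Middle (r from 0 to 2): 252.
Outer (θ from 0 to 2π): 504π.

Therefore ∯_{∂V} F · n dS = 504π.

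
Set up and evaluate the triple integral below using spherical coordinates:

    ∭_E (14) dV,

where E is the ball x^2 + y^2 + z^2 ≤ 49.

In spherical coordinates, x = ρ sin(φ) cos(θ), y = ρ sin(φ) sin(θ), z = ρ cos(φ), and dV = ρ^2 sin(φ) dρ dφ dθ.

The integrand becomes 14, so

    ∭_E (14) dV = ∫_{0}^{2π} ∫_{0}^{π} ∫_{0}^{7} (14) · ρ^2 sin(φ) dρ dφ dθ.

Inner (ρ): 4802sin(φ)/3.
Middle (φ): 9604/3.
Outer (θ): 19208π/3.

Therefore the triple integral equals 19208π/3.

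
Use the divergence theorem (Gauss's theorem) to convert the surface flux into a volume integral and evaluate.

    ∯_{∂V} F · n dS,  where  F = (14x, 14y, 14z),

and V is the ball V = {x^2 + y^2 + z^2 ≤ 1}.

By the divergence theorem,

    ∯_{∂V} F · n dS = ∭_V (∇ · F) dV.

Compute the divergence:
    ∇ · F = ∂F_x/∂x + ∂F_y/∂y + ∂F_z/∂z = 14 + 14 + 14 = 42.

In spherical coordinates, x = ρ sin(φ) cos(θ), y = ρ sin(φ) sin(θ), z = ρ cos(φ), dV = ρ^2 sin(φ) dρ dφ dθ, with 0 ≤ ρ ≤ 1, 0 ≤ φ ≤ π, 0 ≤ θ ≤ 2π.

The integrand, after substitution and multiplying by the volume element, becomes (42) · ρ^2 sin(φ), so

    ∭_V (∇·F) dV = ∫_0^{2π} ∫_0^{π} ∫_0^{1} (42) · ρ^2 sin(φ) dρ dφ dθ.

Inner (ρ from 0 to 1): 14sin(φ).
Middle (φ from 0 to π): 28.
Outer (θ from 0 to 2π): 56π.

Therefore ∯_{∂V} F · n dS = 56π.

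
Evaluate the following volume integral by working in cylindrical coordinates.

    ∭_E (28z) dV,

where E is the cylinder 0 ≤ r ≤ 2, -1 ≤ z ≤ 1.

In cylindrical coordinates, x = r cos(θ), y = r sin(θ), z = z, and dV = r dr dθ dz.

The integrand becomes 28z, so

    ∭_E (28z) dV = ∫_{0}^{2π} ∫_{0}^{2} ∫_{-1}^{1} (28z) · r dz dr dθ.

Inner (z): 0.
Middle (r from 0 to 2): 0.
Outer (θ): 0.

Therefore the triple integral equals 0.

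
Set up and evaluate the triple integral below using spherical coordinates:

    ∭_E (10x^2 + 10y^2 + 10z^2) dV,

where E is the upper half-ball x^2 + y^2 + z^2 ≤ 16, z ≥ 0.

In spherical coordinates, x = ρ sin(φ) cos(θ), y = ρ sin(φ) sin(θ), z = ρ cos(φ), and dV = ρ^2 sin(φ) dρ dφ dθ.

The integrand becomes 10ρ^2, so

    ∭_E (10x^2 + 10y^2 + 10z^2) dV = ∫_{0}^{2π} ∫_{0}^{π/2} ∫_{0}^{4} (10ρ^2) · ρ^2 sin(φ) dρ dφ dθ.

Inner (ρ): 2048sin(φ).
Middle (φ): 2048.
Outer (θ): 4096π.

Therefore the triple integral equals 4096π.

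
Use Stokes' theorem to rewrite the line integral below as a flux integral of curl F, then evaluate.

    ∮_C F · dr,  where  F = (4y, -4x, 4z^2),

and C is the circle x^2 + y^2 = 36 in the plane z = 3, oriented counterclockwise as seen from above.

Let S be the flat disk x^2 + y^2 ≤ 36 in the plane z = 3, with upward unit normal n̂ = ẑ. By Stokes' theorem,

    ∮_C F · dr = ∬_S (∇ × F) · n̂ dS = ∬_D (curl F)_z dA,

where D is the disk x^2 + y^2 ≤ 36.

Compute the curl of F = (4y, -4x, 4z^2):
    (∇ × F)_x = ∂F_z/∂y - ∂F_y/∂z = 0,
    (∇ × F)_y = ∂F_x/∂z - ∂F_z/∂x = 0,
    (∇ × F)_z = ∂F_y/∂x - ∂F_x/∂y = -8.

On z = 3, (curl F)_z = -8.

Convert to polar (x = r cos θ, y = r sin θ, dA = r dr dθ); the integrand becomes -8, so

    ∬_D (curl F)_z dA = ∫_0^{2π} ∫_0^{6} (-8) · r dr dθ.

Inner (r from 0 to 6): -144.
Outer (θ from 0 to 2π): -288π.

Therefore ∮_C F · dr = -288π.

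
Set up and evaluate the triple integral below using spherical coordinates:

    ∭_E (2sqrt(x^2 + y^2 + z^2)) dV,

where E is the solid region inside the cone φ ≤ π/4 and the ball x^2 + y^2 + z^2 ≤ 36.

In spherical coordinates, x = ρ sin(φ) cos(θ), y = ρ sin(φ) sin(θ), z = ρ cos(φ), and dV = ρ^2 sin(φ) dρ dφ dθ.

The integrand becomes 2ρ, so

    ∭_E (2sqrt(x^2 + y^2 + z^2)) dV = ∫_{0}^{2π} ∫_{0}^{π/4} ∫_{0}^{6} (2ρ) · ρ^2 sin(φ) dρ dφ dθ.

Inner (ρ): 648sin(φ).
Middle (φ): 648 - 324sqrt(2).
Outer (θ): 648π (2 - sqrt(2)).

Therefore the triple integral equals 648π (2 - sqrt(2)).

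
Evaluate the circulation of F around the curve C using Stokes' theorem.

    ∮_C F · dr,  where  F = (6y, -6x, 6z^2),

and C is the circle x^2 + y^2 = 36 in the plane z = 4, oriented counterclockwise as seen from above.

Let S be the flat disk x^2 + y^2 ≤ 36 in the plane z = 4, with upward unit normal n̂ = ẑ. By Stokes' theorem,

    ∮_C F · dr = ∬_S (∇ × F) · n̂ dS = ∬_D (curl F)_z dA,

where D is the disk x^2 + y^2 ≤ 36.

Compute the curl of F = (6y, -6x, 6z^2):
    (∇ × F)_x = ∂F_z/∂y - ∂F_y/∂z = 0,
    (∇ × F)_y = ∂F_x/∂z - ∂F_z/∂x = 0,
    (∇ × F)_z = ∂F_y/∂x - ∂F_x/∂y = -12.

On z = 4, (curl F)_z = -12.

Convert to polar (x = r cos θ, y = r sin θ, dA = r dr dθ); the integrand becomes -12, so

    ∬_D (curl F)_z dA = ∫_0^{2π} ∫_0^{6} (-12) · r dr dθ.

Inner (r from 0 to 6): -216.
Outer (θ from 0 to 2π): -432π.

Therefore ∮_C F · dr = -432π.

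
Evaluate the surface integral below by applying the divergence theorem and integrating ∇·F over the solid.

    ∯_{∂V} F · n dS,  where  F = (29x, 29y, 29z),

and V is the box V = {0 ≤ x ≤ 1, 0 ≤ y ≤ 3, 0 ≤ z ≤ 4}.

By the divergence theorem,

    ∯_{∂V} F · n dS = ∭_V (∇ · F) dV.

Compute the divergence:
    ∇ · F = ∂F_x/∂x + ∂F_y/∂y + ∂F_z/∂z = 29 + 29 + 29 = 87.

V is a rectangular box, so dV = dx dy dz with 0 ≤ x ≤ 1, 0 ≤ y ≤ 3, 0 ≤ z ≤ 4.

Integrate (87) over V as an iterated integral:

    ∭_V (∇·F) dV = ∫_0^{1} ∫_0^{3} ∫_0^{4} (87) dz dy dx.

Inner (z from 0 to 4): 348.
Middle (y from 0 to 3): 1044.
Outer (x from 0 to 1): 1044.

Therefore ∯_{∂V} F · n dS = 1044.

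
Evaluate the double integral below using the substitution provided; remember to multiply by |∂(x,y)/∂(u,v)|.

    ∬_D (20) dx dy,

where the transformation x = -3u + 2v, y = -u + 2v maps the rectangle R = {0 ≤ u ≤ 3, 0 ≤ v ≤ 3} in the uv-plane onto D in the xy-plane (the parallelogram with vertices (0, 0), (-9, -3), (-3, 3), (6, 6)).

Compute the Jacobian determinant of (x, y) with respect to (u, v):

    ∂(x,y)/∂(u,v) = | -3  2 | = (-3)(2) - (2)(-1) = -4.
                   | -1  2 |

Its absolute value is |J| = 4 (the area scaling factor).

Substituting x = -3u + 2v, y = -u + 2v into the integrand,

    20 → 20,

so the integral becomes

    ∬_R (20) · |J| du dv = ∫_0^3 ∫_0^3 (80) dv du.

Inner (v): 240.
Outer (u): 720.

Therefore ∬_D (20) dx dy = 720.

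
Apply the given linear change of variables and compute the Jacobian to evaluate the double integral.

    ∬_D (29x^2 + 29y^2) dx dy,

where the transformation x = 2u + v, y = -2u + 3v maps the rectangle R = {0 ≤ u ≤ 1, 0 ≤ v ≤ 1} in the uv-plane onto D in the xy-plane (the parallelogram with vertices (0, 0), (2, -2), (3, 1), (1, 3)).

Compute the Jacobian determinant of (x, y) with respect to (u, v):

    ∂(x,y)/∂(u,v) = | 2  1 | = (2)(3) - (1)(-2) = 8.
                   | -2  3 |

Its absolute value is |J| = 8 (the area scaling factor).

Substituting x = 2u + v, y = -2u + 3v into the integrand,

    29x^2 + 29y^2 → 232u^2 - 232u v + 290v^2,

so the integral becomes

    ∬_R (232u^2 - 232u v + 290v^2) · |J| du dv = ∫_0^1 ∫_0^1 (1856u^2 - 1856u v + 2320v^2) dv du.

Inner (v): 1856u^2 - 928u + 2320/3.
Outer (u): 928.

Therefore ∬_D (29x^2 + 29y^2) dx dy = 928.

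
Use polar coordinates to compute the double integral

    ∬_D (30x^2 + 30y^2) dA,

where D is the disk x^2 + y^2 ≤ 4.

The region D is 0 ≤ r ≤ 2, 0 ≤ θ ≤ 2π in polar coordinates, where x = r cos(θ), y = r sin(θ), and dA = r dr dθ.

Under the substitution, the integrand becomes 30r^2, so

    ∬_D (30x^2 + 30y^2) dA = ∫_{0}^{2π} ∫_{0}^{2} (30r^2) · r dr dθ.

Inner integral (in r): ∫_{0}^{2} (30r^2) · r dr = 120.

Outer integral (in θ): ∫_{0}^{2π} (120) dθ = 240π.

Therefore ∬_D (30x^2 + 30y^2) dA = 240π.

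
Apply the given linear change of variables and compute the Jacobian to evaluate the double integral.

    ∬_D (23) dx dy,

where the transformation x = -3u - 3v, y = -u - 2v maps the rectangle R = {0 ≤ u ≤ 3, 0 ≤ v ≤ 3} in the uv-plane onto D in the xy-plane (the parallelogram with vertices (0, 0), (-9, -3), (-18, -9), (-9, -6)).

Compute the Jacobian determinant of (x, y) with respect to (u, v):

    ∂(x,y)/∂(u,v) = | -3  -3 | = (-3)(-2) - (-3)(-1) = 3.
                   | -1  -2 |

Its absolute value is |J| = 3 (the area scaling factor).

Substituting x = -3u - 3v, y = -u - 2v into the integrand,

    23 → 23,

so the integral becomes

    ∬_R (23) · |J| du dv = ∫_0^3 ∫_0^3 (69) dv du.

Inner (v): 207.
Outer (u): 621.

Therefore ∬_D (23) dx dy = 621.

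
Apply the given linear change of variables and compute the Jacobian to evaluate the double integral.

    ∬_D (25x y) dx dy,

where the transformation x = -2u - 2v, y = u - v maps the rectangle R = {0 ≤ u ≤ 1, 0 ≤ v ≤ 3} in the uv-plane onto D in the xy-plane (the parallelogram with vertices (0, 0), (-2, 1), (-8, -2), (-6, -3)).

Compute the Jacobian determinant of (x, y) with respect to (u, v):

    ∂(x,y)/∂(u,v) = | -2  -2 | = (-2)(-1) - (-2)(1) = 4.
                   | 1  -1 |

Its absolute value is |J| = 4 (the area scaling factor).

Substituting x = -2u - 2v, y = u - v into the integrand,

    25x y → -50u^2 + 50v^2,

so the integral becomes

    ∬_R (-50u^2 + 50v^2) · |J| du dv = ∫_0^1 ∫_0^3 (-200u^2 + 200v^2) dv du.

Inner (v): 1800 - 600u^2.
Outer (u): 1600.

Therefore ∬_D (25x y) dx dy = 1600.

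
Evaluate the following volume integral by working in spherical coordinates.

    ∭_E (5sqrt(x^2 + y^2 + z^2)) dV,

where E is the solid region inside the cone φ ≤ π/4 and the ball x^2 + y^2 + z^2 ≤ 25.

In spherical coordinates, x = ρ sin(φ) cos(θ), y = ρ sin(φ) sin(θ), z = ρ cos(φ), and dV = ρ^2 sin(φ) dρ dφ dθ.

The integrand becomes 5ρ, so

    ∭_E (5sqrt(x^2 + y^2 + z^2)) dV = ∫_{0}^{2π} ∫_{0}^{π/4} ∫_{0}^{5} (5ρ) · ρ^2 sin(φ) dρ dφ dθ.

Inner (ρ): 3125sin(φ)/4.
Middle (φ): 3125/4 - 3125sqrt(2)/8.
Outer (θ): 3125π (2 - sqrt(2))/4.

Therefore the triple integral equals 3125π (2 - sqrt(2))/4.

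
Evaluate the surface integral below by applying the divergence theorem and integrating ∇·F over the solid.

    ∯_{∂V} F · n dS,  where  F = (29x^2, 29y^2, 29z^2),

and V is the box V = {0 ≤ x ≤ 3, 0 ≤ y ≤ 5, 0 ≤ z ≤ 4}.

By the divergence theorem,

    ∯_{∂V} F · n dS = ∭_V (∇ · F) dV.

Compute the divergence:
    ∇ · F = ∂F_x/∂x + ∂F_y/∂y + ∂F_z/∂z = 58x + 58y + 58z.

V is a rectangular box, so dV = dx dy dz with 0 ≤ x ≤ 3, 0 ≤ y ≤ 5, 0 ≤ z ≤ 4.

Integrate (58x + 58y + 58z) over V as an iterated integral:

    ∭_V (∇·F) dV = ∫_0^{3} ∫_0^{5} ∫_0^{4} (58x + 58y + 58z) dz dy dx.

Inner (z from 0 to 4): 232x + 232y + 464.
Middle (y from 0 to 5): 1160x + 5220.
Outer (x from 0 to 3): 20880.

Therefore ∯_{∂V} F · n dS = 20880.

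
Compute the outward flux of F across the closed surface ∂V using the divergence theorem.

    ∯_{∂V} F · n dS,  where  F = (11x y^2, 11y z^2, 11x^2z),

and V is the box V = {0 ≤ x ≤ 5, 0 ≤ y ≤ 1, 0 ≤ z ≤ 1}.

By the divergence theorem,

    ∯_{∂V} F · n dS = ∭_V (∇ · F) dV.

Compute the divergence:
    ∇ · F = ∂F_x/∂x + ∂F_y/∂y + ∂F_z/∂z = 11y^2 + 11z^2 + 11x^2 = 11x^2 + 11y^2 + 11z^2.

V is a rectangular box, so dV = dx dy dz with 0 ≤ x ≤ 5, 0 ≤ y ≤ 1, 0 ≤ z ≤ 1.

Integrate (11x^2 + 11y^2 + 11z^2) over V as an iterated integral:

    ∭_V (∇·F) dV = ∫_0^{5} ∫_0^{1} ∫_0^{1} (11x^2 + 11y^2 + 11z^2) dz dy dx.

Inner (z from 0 to 1): 11x^2 + 11y^2 + 11/3.
Middle (y from 0 to 1): 11x^2 + 22/3.
Outer (x from 0 to 5): 495.

Therefore ∯_{∂V} F · n dS = 495.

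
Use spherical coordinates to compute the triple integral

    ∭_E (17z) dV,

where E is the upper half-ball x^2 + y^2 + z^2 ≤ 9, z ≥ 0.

In spherical coordinates, x = ρ sin(φ) cos(θ), y = ρ sin(φ) sin(θ), z = ρ cos(φ), and dV = ρ^2 sin(φ) dρ dφ dθ.

The integrand becomes 17ρ cos(φ), so

    ∭_E (17z) dV = ∫_{0}^{2π} ∫_{0}^{π/2} ∫_{0}^{3} (17ρ cos(φ)) · ρ^2 sin(φ) dρ dφ dθ.

Inner (ρ): 1377sin(2φ)/8.
Middle (φ): 1377/8.
Outer (θ): 1377π/4.

Therefore the triple integral equals 1377π/4.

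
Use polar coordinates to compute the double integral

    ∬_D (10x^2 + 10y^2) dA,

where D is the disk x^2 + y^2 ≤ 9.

The region D is 0 ≤ r ≤ 3, 0 ≤ θ ≤ 2π in polar coordinates, where x = r cos(θ), y = r sin(θ), and dA = r dr dθ.

Under the substitution, the integrand becomes 10r^2, so

    ∬_D (10x^2 + 10y^2) dA = ∫_{0}^{2π} ∫_{0}^{3} (10r^2) · r dr dθ.

Inner integral (in r): ∫_{0}^{3} (10r^2) · r dr = 405/2.

Outer integral (in θ): ∫_{0}^{2π} (405/2) dθ = 405π.

Therefore ∬_D (10x^2 + 10y^2) dA = 405π.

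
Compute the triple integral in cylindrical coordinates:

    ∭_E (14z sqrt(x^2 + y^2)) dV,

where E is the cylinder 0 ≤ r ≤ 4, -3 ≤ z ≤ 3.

In cylindrical coordinates, x = r cos(θ), y = r sin(θ), z = z, and dV = r dr dθ dz.

The integrand becomes 14r z, so

    ∭_E (14z sqrt(x^2 + y^2)) dV = ∫_{0}^{2π} ∫_{0}^{4} ∫_{-3}^{3} (14r z) · r dz dr dθ.

Inner (z): 0.
Middle (r from 0 to 4): 0.
Outer (θ): 0.

Therefore the triple integral equals 0.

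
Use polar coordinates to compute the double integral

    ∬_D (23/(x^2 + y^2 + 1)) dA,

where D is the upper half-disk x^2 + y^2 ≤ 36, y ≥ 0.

The region D is 0 ≤ r ≤ 6, 0 ≤ θ ≤ π in polar coordinates, where x = r cos(θ), y = r sin(θ), and dA = r dr dθ.

Under the substitution, the integrand becomes 23/(r^2 + 1), so

    ∬_D (23/(x^2 + y^2 + 1)) dA = ∫_{0}^{π} ∫_{0}^{6} (23/(r^2 + 1)) · r dr dθ.

Inner integral (in r): ∫_{0}^{6} (23/(r^2 + 1)) · r dr = 23log(37)/2.

Outer integral (in θ): ∫_{0}^{π} (23log(37)/2) dθ = 23π log(37)/2.

Therefore ∬_D (23/(x^2 + y^2 + 1)) dA = 23π log(37)/2.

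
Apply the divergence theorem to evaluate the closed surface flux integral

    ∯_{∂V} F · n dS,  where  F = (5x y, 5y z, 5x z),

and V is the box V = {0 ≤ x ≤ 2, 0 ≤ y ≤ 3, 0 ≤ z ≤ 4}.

By the divergence theorem,

    ∯_{∂V} F · n dS = ∭_V (∇ · F) dV.

Compute the divergence:
    ∇ · F = ∂F_x/∂x + ∂F_y/∂y + ∂F_z/∂z = 5y + 5z + 5x = 5x + 5y + 5z.

V is a rectangular box, so dV = dx dy dz with 0 ≤ x ≤ 2, 0 ≤ y ≤ 3, 0 ≤ z ≤ 4.

Integrate (5x + 5y + 5z) over V as an iterated integral:

    ∭_V (∇·F) dV = ∫_0^{2} ∫_0^{3} ∫_0^{4} (5x + 5y + 5z) dz dy dx.

Inner (z from 0 to 4): 20x + 20y + 40.
Middle (y from 0 to 3): 60x + 210.
Outer (x from 0 to 2): 540.

Therefore ∯_{∂V} F · n dS = 540.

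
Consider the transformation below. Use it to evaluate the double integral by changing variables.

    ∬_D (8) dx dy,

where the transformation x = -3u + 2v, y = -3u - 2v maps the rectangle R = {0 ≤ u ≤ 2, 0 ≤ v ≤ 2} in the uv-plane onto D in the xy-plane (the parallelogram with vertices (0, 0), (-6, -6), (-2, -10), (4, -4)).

Compute the Jacobian determinant of (x, y) with respect to (u, v):

    ∂(x,y)/∂(u,v) = | -3  2 | = (-3)(-2) - (2)(-3) = 12.
                   | -3  -2 |

Its absolute value is |J| = 12 (the area scaling factor).

Substituting x = -3u + 2v, y = -3u - 2v into the integrand,

    8 → 8,

so the integral becomes

    ∬_R (8) · |J| du dv = ∫_0^2 ∫_0^2 (96) dv du.

Inner (v): 192.
Outer (u): 384.

Therefore ∬_D (8) dx dy = 384.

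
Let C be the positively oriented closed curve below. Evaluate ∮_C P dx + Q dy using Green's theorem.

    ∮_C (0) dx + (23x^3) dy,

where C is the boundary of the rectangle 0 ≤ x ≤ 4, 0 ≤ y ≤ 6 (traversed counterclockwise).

Green's theorem converts the closed line integral into a double integral over the enclosed region D:

    ∮_C P dx + Q dy = ∬_D (∂Q/∂x - ∂P/∂y) dA.

Here P = 0, Q = 23x^3, so

    ∂Q/∂x = 69x^2,    ∂P/∂y = 0,
    ∂Q/∂x - ∂P/∂y = 69x^2.

D is the region 0 ≤ x ≤ 4, 0 ≤ y ≤ 6. Evaluating the double integral:

    ∬_D (69x^2) dA = ∫_0^{4} ∫_0^{6} (69x^2) dy dx.

Inner (y from 0 to 6): 414x^2.
Outer (x from 0 to 4): 8832.

Therefore ∮_C P dx + Q dy = 8832.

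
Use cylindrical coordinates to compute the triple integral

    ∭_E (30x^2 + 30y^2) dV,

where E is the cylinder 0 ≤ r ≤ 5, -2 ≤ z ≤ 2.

In cylindrical coordinates, x = r cos(θ), y = r sin(θ), z = z, and dV = r dr dθ dz.

The integrand becomes 30r^2, so

    ∭_E (30x^2 + 30y^2) dV = ∫_{0}^{2π} ∫_{0}^{5} ∫_{-2}^{2} (30r^2) · r dz dr dθ.

Inner (z): 120r^3.
Middle (r from 0 to 5): 18750.
Outer (θ): 37500π.

Therefore the triple integral equals 37500π.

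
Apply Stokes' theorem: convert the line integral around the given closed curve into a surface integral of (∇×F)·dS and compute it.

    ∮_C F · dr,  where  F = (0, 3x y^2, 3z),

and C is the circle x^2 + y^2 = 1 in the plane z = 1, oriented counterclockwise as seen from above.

Let S be the flat disk x^2 + y^2 ≤ 1 in the plane z = 1, with upward unit normal n̂ = ẑ. By Stokes' theorem,

    ∮_C F · dr = ∬_S (∇ × F) · n̂ dS = ∬_D (curl F)_z dA,

where D is the disk x^2 + y^2 ≤ 1.

Compute the curl of F = (0, 3x y^2, 3z):
    (∇ × F)_x = ∂F_z/∂y - ∂F_y/∂z = 0,
    (∇ × F)_y = ∂F_x/∂z - ∂F_z/∂x = 0,
    (∇ × F)_z = ∂F_y/∂x - ∂F_x/∂y = 3y^2.

On z = 1, (curl F)_z = 3y^2.

Convert to polar (x = r cos θ, y = r sin θ, dA = r dr dθ); the integrand becomes 3r^2sin(θ)^2, so

    ∬_D (curl F)_z dA = ∫_0^{2π} ∫_0^{1} (3r^2sin(θ)^2) · r dr dθ.

Inner (r from 0 to 1): 3sin(θ)^2/4.
Outer (θ from 0 to 2π): 3π/4.

Therefore ∮_C F · dr = 3π/4.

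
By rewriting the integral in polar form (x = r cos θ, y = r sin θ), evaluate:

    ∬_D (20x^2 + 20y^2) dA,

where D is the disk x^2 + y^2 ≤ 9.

The region D is 0 ≤ r ≤ 3, 0 ≤ θ ≤ 2π in polar coordinates, where x = r cos(θ), y = r sin(θ), and dA = r dr dθ.

Under the substitution, the integrand becomes 20r^2, so

    ∬_D (20x^2 + 20y^2) dA = ∫_{0}^{2π} ∫_{0}^{3} (20r^2) · r dr dθ.

Inner integral (in r): ∫_{0}^{3} (20r^2) · r dr = 405.

Outer integral (in θ): ∫_{0}^{2π} (405) dθ = 810π.

Therefore ∬_D (20x^2 + 20y^2) dA = 810π.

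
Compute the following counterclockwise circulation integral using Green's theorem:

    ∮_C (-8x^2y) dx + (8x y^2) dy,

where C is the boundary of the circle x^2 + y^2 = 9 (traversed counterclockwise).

Green's theorem converts the closed line integral into a double integral over the enclosed region D:

    ∮_C P dx + Q dy = ∬_D (∂Q/∂x - ∂P/∂y) dA.

Here P = -8x^2y, Q = 8x y^2, so

    ∂Q/∂x = 8y^2,    ∂P/∂y = -8x^2,
    ∂Q/∂x - ∂P/∂y = 8x^2 + 8y^2.

D is the region x^2 + y^2 ≤ 9. Evaluating the double integral:

In polar coordinates (x = r cos θ, y = r sin θ, dA = r dr dθ) the integrand becomes 8r^2, so

    ∬_D (8x^2 + 8y^2) dA = ∫_0^{2π} ∫_0^{3} (8r^2) · r dr dθ.

Inner (r from 0 to 3): 162.
Outer (θ from 0 to 2π): 324π.

Therefore ∮_C P dx + Q dy = 324π.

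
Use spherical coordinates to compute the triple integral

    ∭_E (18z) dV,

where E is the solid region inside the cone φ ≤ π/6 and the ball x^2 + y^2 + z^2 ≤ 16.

In spherical coordinates, x = ρ sin(φ) cos(θ), y = ρ sin(φ) sin(θ), z = ρ cos(φ), and dV = ρ^2 sin(φ) dρ dφ dθ.

The integrand becomes 18ρ cos(φ), so

    ∭_E (18z) dV = ∫_{0}^{2π} ∫_{0}^{π/6} ∫_{0}^{4} (18ρ cos(φ)) · ρ^2 sin(φ) dρ dφ dθ.

Inner (ρ): 576sin(2φ).
Middle (φ): 144.
Outer (θ): 288π.

Therefore the triple integral equals 288π.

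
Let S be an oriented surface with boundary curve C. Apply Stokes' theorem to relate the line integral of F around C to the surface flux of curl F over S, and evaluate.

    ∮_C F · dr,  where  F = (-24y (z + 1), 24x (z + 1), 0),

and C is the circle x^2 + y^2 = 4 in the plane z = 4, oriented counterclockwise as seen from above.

Let S be the flat disk x^2 + y^2 ≤ 4 in the plane z = 4, with upward unit normal n̂ = ẑ. By Stokes' theorem,

    ∮_C F · dr = ∬_S (∇ × F) · n̂ dS = ∬_D (curl F)_z dA,

where D is the disk x^2 + y^2 ≤ 4.

Compute the curl of F = (-24y (z + 1), 24x (z + 1), 0):
    (∇ × F)_x = ∂F_z/∂y - ∂F_y/∂z = -24x,
    (∇ × F)_y = ∂F_x/∂z - ∂F_z/∂x = -24y,
    (∇ × F)_z = ∂F_y/∂x - ∂F_x/∂y = 48z + 48.

On z = 4, (curl F)_z = 240.

Convert to polar (x = r cos θ, y = r sin θ, dA = r dr dθ); the integrand becomes 240, so

    ∬_D (curl F)_z dA = ∫_0^{2π} ∫_0^{2} (240) · r dr dθ.

Inner (r from 0 to 2): 480.
Outer (θ from 0 to 2π): 960π.

Therefore ∮_C F · dr = 960π.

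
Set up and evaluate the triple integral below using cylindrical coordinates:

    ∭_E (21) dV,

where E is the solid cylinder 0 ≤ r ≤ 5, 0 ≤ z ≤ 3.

In cylindrical coordinates, x = r cos(θ), y = r sin(θ), z = z, and dV = r dr dθ dz.

The integrand becomes 21, so

    ∭_E (21) dV = ∫_{0}^{2π} ∫_{0}^{5} ∫_{0}^{3} (21) · r dz dr dθ.

Inner (z): 63r.
Middle (r from 0 to 5): 1575/2.
Outer (θ): 1575π.

Therefore the triple integral equals 1575π.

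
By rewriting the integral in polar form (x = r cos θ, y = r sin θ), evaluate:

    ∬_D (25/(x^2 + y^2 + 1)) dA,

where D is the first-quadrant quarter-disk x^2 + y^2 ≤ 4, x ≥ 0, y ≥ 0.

The region D is 0 ≤ r ≤ 2, 0 ≤ θ ≤ π/2 in polar coordinates, where x = r cos(θ), y = r sin(θ), and dA = r dr dθ.

Under the substitution, the integrand becomes 25/(r^2 + 1), so

    ∬_D (25/(x^2 + y^2 + 1)) dA = ∫_{0}^{π/2} ∫_{0}^{2} (25/(r^2 + 1)) · r dr dθ.

Inner integral (in r): ∫_{0}^{2} (25/(r^2 + 1)) · r dr = 25log(5)/2.

Outer integral (in θ): ∫_{0}^{π/2} (25log(5)/2) dθ = 25π log(5)/4.

Therefore ∬_D (25/(x^2 + y^2 + 1)) dA = 25π log(5)/4.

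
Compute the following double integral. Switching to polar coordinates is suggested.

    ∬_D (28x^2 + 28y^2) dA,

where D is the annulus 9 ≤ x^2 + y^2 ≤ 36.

The region D is 3 ≤ r ≤ 6, 0 ≤ θ ≤ 2π in polar coordinates, where x = r cos(θ), y = r sin(θ), and dA = r dr dθ.

Under the substitution, the integrand becomes 28r^2, so

    ∬_D (28x^2 + 28y^2) dA = ∫_{0}^{2π} ∫_{3}^{6} (28r^2) · r dr dθ.

Inner integral (in r): ∫_{3}^{6} (28r^2) · r dr = 8505.

Outer integral (in θ): ∫_{0}^{2π} (8505) dθ = 17010π.

Therefore ∬_D (28x^2 + 28y^2) dA = 17010π.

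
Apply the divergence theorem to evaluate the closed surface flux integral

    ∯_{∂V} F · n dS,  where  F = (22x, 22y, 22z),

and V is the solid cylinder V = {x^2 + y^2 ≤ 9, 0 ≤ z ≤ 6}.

By the divergence theorem,

    ∯_{∂V} F · n dS = ∭_V (∇ · F) dV.

Compute the divergence:
    ∇ · F = ∂F_x/∂x + ∂F_y/∂y + ∂F_z/∂z = 22 + 22 + 22 = 66.

In cylindrical coordinates, x = r cos(θ), y = r sin(θ), z = z, dV = r dr dθ dz, with 0 ≤ r ≤ 3, 0 ≤ θ ≤ 2π, 0 ≤ z ≤ 6.

The integrand, after substitution and multiplying by the volume element, becomes (66) · r, so

    ∭_V (∇·F) dV = ∫_0^{2π} ∫_0^{3} ∫_0^{6} (66) · r dz dr dθ.

Inner (z from 0 to 6): 396r.
Middle (r from 0 to 3): 1782.
Outer (θ from 0 to 2π): 3564π.

Therefore ∯_{∂V} F · n dS = 3564π.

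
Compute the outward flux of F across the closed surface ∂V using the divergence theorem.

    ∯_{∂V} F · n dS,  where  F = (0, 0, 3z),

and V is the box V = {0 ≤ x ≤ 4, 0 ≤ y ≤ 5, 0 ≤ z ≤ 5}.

By the divergence theorem,

    ∯_{∂V} F · n dS = ∭_V (∇ · F) dV.

Compute the divergence:
    ∇ · F = ∂F_x/∂x + ∂F_y/∂y + ∂F_z/∂z = 0 + 0 + 3 = 3.

V is a rectangular box, so dV = dx dy dz with 0 ≤ x ≤ 4, 0 ≤ y ≤ 5, 0 ≤ z ≤ 5.

Integrate (3) over V as an iterated integral:

    ∭_V (∇·F) dV = ∫_0^{4} ∫_0^{5} ∫_0^{5} (3) dz dy dx.

Inner (z from 0 to 5): 15.
Middle (y from 0 to 5): 75.
Outer (x from 0 to 4): 300.

Therefore ∯_{∂V} F · n dS = 300.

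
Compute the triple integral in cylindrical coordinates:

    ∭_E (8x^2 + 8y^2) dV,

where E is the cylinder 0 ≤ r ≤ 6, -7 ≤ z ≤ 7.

In cylindrical coordinates, x = r cos(θ), y = r sin(θ), z = z, and dV = r dr dθ dz.

The integrand becomes 8r^2, so

    ∭_E (8x^2 + 8y^2) dV = ∫_{0}^{2π} ∫_{0}^{6} ∫_{-7}^{7} (8r^2) · r dz dr dθ.

Inner (z): 112r^3.
Middle (r from 0 to 6): 36288.
Outer (θ): 72576π.

Therefore the triple integral equals 72576π.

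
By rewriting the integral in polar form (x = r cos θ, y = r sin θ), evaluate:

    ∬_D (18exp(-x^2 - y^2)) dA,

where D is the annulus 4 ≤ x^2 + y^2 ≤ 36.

The region D is 2 ≤ r ≤ 6, 0 ≤ θ ≤ 2π in polar coordinates, where x = r cos(θ), y = r sin(θ), and dA = r dr dθ.

Under the substitution, the integrand becomes 18exp(-r^2), so

    ∬_D (18exp(-x^2 - y^2)) dA = ∫_{0}^{2π} ∫_{2}^{6} (18exp(-r^2)) · r dr dθ.

Inner integral (in r): ∫_{2}^{6} (18exp(-r^2)) · r dr = -(9 - 9exp(32))exp(-36).

Outer integral (in θ): ∫_{0}^{2π} (-(9 - 9exp(32))exp(-36)) dθ = -18π (1 - exp(32))exp(-36).

Therefore ∬_D (18exp(-x^2 - y^2)) dA = -18π (1 - exp(32))exp(-36).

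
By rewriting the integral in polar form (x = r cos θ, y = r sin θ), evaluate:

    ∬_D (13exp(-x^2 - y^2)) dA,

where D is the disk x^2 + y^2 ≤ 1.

The region D is 0 ≤ r ≤ 1, 0 ≤ θ ≤ 2π in polar coordinates, where x = r cos(θ), y = r sin(θ), and dA = r dr dθ.

Under the substitution, the integrand becomes 13exp(-r^2), so

    ∬_D (13exp(-x^2 - y^2)) dA = ∫_{0}^{2π} ∫_{0}^{1} (13exp(-r^2)) · r dr dθ.

Inner integral (in r): ∫_{0}^{1} (13exp(-r^2)) · r dr = 13/2 - 13exp(-1)/2.

Outer integral (in θ): ∫_{0}^{2π} (13/2 - 13exp(-1)/2) dθ = -13π exp(-1) + 13π.

Therefore ∬_D (13exp(-x^2 - y^2)) dA = -13π exp(-1) + 13π.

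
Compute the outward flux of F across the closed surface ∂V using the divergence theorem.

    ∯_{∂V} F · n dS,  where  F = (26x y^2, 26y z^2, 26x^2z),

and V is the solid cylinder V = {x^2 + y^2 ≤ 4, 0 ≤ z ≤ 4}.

By the divergence theorem,

    ∯_{∂V} F · n dS = ∭_V (∇ · F) dV.

Compute the divergence:
    ∇ · F = ∂F_x/∂x + ∂F_y/∂y + ∂F_z/∂z = 26y^2 + 26z^2 + 26x^2 = 26x^2 + 26y^2 + 26z^2.

In cylindrical coordinates, x = r cos(θ), y = r sin(θ), z = z, dV = r dr dθ dz, with 0 ≤ r ≤ 2, 0 ≤ θ ≤ 2π, 0 ≤ z ≤ 4.

The integrand, after substitution and multiplying by the volume element, becomes (26r^2 + 26z^2) · r, so

    ∭_V (∇·F) dV = ∫_0^{2π} ∫_0^{2} ∫_0^{4} (26r^2 + 26z^2) · r dz dr dθ.

Inner (z from 0 to 4): 104r (r^2 + 16/3).
Middle (r from 0 to 2): 4576/3.
Outer (θ from 0 to 2π): 9152π/3.

Therefore ∯_{∂V} F · n dS = 9152π/3.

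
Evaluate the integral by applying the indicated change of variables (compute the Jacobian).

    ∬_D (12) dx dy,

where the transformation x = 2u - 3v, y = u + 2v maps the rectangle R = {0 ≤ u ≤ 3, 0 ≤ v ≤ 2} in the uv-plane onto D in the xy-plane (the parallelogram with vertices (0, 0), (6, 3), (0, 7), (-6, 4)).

Compute the Jacobian determinant of (x, y) with respect to (u, v):

    ∂(x,y)/∂(u,v) = | 2  -3 | = (2)(2) - (-3)(1) = 7.
                   | 1  2 |

Its absolute value is |J| = 7 (the area scaling factor).

Substituting x = 2u - 3v, y = u + 2v into the integrand,

    12 → 12,

so the integral becomes

    ∬_R (12) · |J| du dv = ∫_0^3 ∫_0^2 (84) dv du.

Inner (v): 168.
Outer (u): 504.

Therefore ∬_D (12) dx dy = 504.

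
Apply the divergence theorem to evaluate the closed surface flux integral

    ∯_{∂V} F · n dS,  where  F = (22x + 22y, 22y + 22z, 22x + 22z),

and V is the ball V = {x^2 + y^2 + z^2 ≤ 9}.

By the divergence theorem,

    ∯_{∂V} F · n dS = ∭_V (∇ · F) dV.

Compute the divergence:
    ∇ · F = ∂F_x/∂x + ∂F_y/∂y + ∂F_z/∂z = 22 + 22 + 22 = 66.

In spherical coordinates, x = ρ sin(φ) cos(θ), y = ρ sin(φ) sin(θ), z = ρ cos(φ), dV = ρ^2 sin(φ) dρ dφ dθ, with 0 ≤ ρ ≤ 3, 0 ≤ φ ≤ π, 0 ≤ θ ≤ 2π.

The integrand, after substitution and multiplying by the volume element, becomes (66) · ρ^2 sin(φ), so

    ∭_V (∇·F) dV = ∫_0^{2π} ∫_0^{π} ∫_0^{3} (66) · ρ^2 sin(φ) dρ dφ dθ.

Inner (ρ from 0 to 3): 594sin(φ).
Middle (φ from 0 to π): 1188.
Outer (θ from 0 to 2π): 2376π.

Therefore ∯_{∂V} F · n dS = 2376π.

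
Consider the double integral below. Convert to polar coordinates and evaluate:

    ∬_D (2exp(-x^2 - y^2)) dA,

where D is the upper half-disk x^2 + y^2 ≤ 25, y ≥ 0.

The region D is 0 ≤ r ≤ 5, 0 ≤ θ ≤ π in polar coordinates, where x = r cos(θ), y = r sin(θ), and dA = r dr dθ.

Under the substitution, the integrand becomes 2exp(-r^2), so

    ∬_D (2exp(-x^2 - y^2)) dA = ∫_{0}^{π} ∫_{0}^{5} (2exp(-r^2)) · r dr dθ.

Inner integral (in r): ∫_{0}^{5} (2exp(-r^2)) · r dr = 1 - exp(-25).

Outer integral (in θ): ∫_{0}^{π} (1 - exp(-25)) dθ = -π exp(-25) + π.

Therefore ∬_D (2exp(-x^2 - y^2)) dA = -π exp(-25) + π.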